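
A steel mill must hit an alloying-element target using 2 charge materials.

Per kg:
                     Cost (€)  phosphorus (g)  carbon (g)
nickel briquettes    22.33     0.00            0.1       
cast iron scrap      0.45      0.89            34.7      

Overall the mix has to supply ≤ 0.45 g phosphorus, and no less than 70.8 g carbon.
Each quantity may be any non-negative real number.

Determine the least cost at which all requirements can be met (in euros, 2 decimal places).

Treat it as an LP. Let x1 = kg of nickel briquettes, x2 = kg of cast iron scrap.
Minimise 22.33x1 + 0.45x2 s.t.:
  0.89x2 ≤ 0.45   (phosphorus)
  0.1x1 + 34.7x2 ≥ 70.8   (carbon)
  x1, x2 ≥ 0.
Both inputs are positive at the optimum. There the phosphorus and carbon constraints are tight.
That vertex is x1 = 532.5506, x2 = 0.505618.
Cost = 22.33·532.5506 + 0.45·0.505618 = 11892.0824.

€11892.08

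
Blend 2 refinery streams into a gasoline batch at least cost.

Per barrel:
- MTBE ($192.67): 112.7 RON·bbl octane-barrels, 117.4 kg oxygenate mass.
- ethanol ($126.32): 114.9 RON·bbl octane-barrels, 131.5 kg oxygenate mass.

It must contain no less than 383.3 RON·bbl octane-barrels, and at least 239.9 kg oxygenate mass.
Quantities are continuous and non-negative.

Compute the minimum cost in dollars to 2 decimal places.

Treat it as an LP. Let x1 = barrels of MTBE, x2 = barrels of ethanol.
Minimise 192.67x1 + 126.32x2 with:
  112.7x1 + 114.9x2 ≥ 383.3   (octane-barrels)
  117.4x1 + 131.5x2 ≥ 239.9   (oxygenate mass)
  x1, x2 ≥ 0.
The minimum-cost mix takes nothing from MTBE — only ethanol. The octane-barrels requirement is met with equality.
Optimal quantities: ethanol = 3.336 barrels.
Cost = 126.32·3.336 = 421.4035.

$421.40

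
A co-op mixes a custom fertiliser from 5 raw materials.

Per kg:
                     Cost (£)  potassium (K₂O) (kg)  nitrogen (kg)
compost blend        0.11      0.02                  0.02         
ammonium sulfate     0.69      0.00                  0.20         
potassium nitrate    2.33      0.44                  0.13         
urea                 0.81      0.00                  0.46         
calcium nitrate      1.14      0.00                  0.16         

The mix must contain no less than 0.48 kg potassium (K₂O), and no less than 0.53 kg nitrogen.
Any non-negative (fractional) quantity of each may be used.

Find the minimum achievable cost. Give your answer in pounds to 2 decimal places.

This is a linear program. Let x1 = kg of compost blend, x2 = kg of ammonium sulfate, x3 = kg of potassium nitrate, x4 = kg of urea, x5 = kg of calcium nitrate.
min 0.11x1 + 0.69x2 + 2.33x3 + 0.81x4 + 1.14x5 subject to:
  0.02x1 + 0.44x3 ≥ 0.48   (potassium (K₂O))
  0.02x1 + 0.2x2 + 0.13x3 + 0.46x4 + 0.16x5 ≥ 0.53   (nitrogen)
  x1, x2, x3, x4, x5 ≥ 0.
The minimum-cost mix takes nothing from ammonium sulfate, potassium nitrate, calcium nitrate — only compost blend, urea. There the potassium (K₂O) and nitrogen constraints are tight.
Solving gives x1 = 24, x4 = 0.1087.
Cost = 0.11·24 + 0.81·0.1087 = 2.7280.

£2.73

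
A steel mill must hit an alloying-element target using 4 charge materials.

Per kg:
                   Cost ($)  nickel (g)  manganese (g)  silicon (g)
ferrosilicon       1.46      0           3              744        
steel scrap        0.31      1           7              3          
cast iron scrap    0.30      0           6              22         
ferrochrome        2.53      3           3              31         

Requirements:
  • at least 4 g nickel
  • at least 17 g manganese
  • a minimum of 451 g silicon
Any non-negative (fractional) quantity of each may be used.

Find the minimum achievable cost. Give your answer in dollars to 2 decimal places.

$2.10

Treat it as an LP. Let x1 = kg of ferrosilicon, x2 = kg of steel scrap, x3 = kg of cast iron scrap, x4 = kg of ferrochrome.
Minimise 1.46x1 + 0.31x2 + 0.3x3 + 2.53x4 subject to:
  1x2 + 3x4 ≥ 4   (nickel)
  3x1 + 7x2 + 6x3 + 3x4 ≥ 17   (manganese)
  744x1 + 3x2 + 22x3 + 31x4 ≥ 451   (silicon)
  x1, x2, x3, x4 ≥ 0.
The cheapest feasible vertex uses only ferrosilicon, steel scrap; cast iron scrap, ferrochrome are not used. Binding constraints: nickel and silicon.
Optimal quantities: ferrosilicon = 0.5901 kg, steel scrap = 4 kg.
Total cost: 1.46·0.5901 + 0.31·4 = 2.1015.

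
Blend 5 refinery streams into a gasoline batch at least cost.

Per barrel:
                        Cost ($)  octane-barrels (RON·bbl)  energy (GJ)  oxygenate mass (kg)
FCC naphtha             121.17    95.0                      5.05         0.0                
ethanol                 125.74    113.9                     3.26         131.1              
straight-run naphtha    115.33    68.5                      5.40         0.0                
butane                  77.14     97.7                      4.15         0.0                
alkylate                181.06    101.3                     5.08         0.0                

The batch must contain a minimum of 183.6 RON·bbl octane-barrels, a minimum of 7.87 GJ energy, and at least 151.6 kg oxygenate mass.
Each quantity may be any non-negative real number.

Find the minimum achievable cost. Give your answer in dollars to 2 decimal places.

Let x1 = barrels of FCC naphtha, x2 = barrels of ethanol, x3 = barrels of straight-run naphtha, x4 = barrels of butane, x5 = barrels of alkylate.
min 121.17x1 + 125.74x2 + 115.33x3 + 77.14x4 + 181.06x5 with:
  95x1 + 113.9x2 + 68.5x3 + 97.7x4 + 101.3x5 ≥ 183.6   (octane-barrels)
  5.05x1 + 3.26x2 + 5.4x3 + 4.15x4 + 5.08x5 ≥ 7.87   (energy)
  131.1x2 ≥ 151.6   (oxygenate mass)
  x1, x2, x3, x4, x5 ≥ 0.
The minimum-cost mix takes nothing from FCC naphtha, straight-run naphtha, alkylate — only ethanol, butane. The energy and oxygenate mass requirements are met with equality.
Optimal quantities: ethanol = 1.1564 barrels, butane = 0.98801 barrels.
Cost = 125.74·1.1564 + 77.14·0.98801 = 221.6208.

$221.62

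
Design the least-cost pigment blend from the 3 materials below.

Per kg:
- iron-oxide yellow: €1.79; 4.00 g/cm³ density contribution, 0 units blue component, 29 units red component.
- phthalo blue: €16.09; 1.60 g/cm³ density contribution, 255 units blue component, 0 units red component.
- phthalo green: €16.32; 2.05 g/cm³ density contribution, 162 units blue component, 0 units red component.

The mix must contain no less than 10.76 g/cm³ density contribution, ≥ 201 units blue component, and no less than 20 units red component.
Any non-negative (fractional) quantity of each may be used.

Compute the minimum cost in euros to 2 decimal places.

Let x1 = kg of iron-oxide yellow, x2 = kg of phthalo blue, x3 = kg of phthalo green.
Minimize 1.79x1 + 16.09x2 + 16.32x3 with:
  4x1 + 1.6x2 + 2.05x3 ≥ 10.76   (density contribution)
  255x2 + 162x3 ≥ 201   (blue component)
  29x1 ≥ 20   (red component)
  x1, x2, x3 ≥ 0.
The optimal basis is {iron-oxide yellow, phthalo blue}; phthalo green drops out. The density contribution and blue component requirements are met with equality.
Optimal quantities: iron-oxide yellow = 2.375 kg, phthalo blue = 0.7882 kg.
Total cost: 1.79·2.375 + 16.09·0.7882 = 16.9334.

€16.93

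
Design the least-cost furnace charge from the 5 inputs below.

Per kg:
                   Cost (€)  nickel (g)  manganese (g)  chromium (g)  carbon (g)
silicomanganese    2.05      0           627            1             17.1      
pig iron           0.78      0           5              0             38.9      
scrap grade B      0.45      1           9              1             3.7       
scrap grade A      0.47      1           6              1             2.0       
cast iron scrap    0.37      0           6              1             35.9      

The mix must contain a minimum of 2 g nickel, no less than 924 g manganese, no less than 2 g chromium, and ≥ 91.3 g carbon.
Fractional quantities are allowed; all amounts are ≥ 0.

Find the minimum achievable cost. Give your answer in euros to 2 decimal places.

Treat it as an LP. Let x1 = kg of silicomanganese, x2 = kg of pig iron, x3 = kg of scrap grade B, x4 = kg of scrap grade A, x5 = kg of cast iron scrap.
Minimise 2.05x1 + 0.78x2 + 0.45x3 + 0.47x4 + 0.37x5 subject to:
  1x3 + 1x4 ≥ 2   (nickel)
  627x1 + 5x2 + 9x3 + 6x4 + 6x5 ≥ 924   (manganese)
  1x1 + 1x3 + 1x4 + 1x5 ≥ 2   (chromium)
  17.1x1 + 38.9x2 + 3.7x3 + 2x4 + 35.9x5 ≥ 91.3   (carbon)
  x1, x2, x3, x4, x5 ≥ 0.
The minimum-cost mix takes nothing from pig iron, scrap grade A — only silicomanganese, scrap grade B, cast iron scrap. The nickel, manganese, carbon requirements are met with equality.
Optimal quantities: silicomanganese = 1.429 kg, scrap grade B = 2 kg, cast iron scrap = 1.656 kg.
Objective = 2.05·1.429 + 0.45·2 + 0.37·1.656 = 4.4422.

€4.44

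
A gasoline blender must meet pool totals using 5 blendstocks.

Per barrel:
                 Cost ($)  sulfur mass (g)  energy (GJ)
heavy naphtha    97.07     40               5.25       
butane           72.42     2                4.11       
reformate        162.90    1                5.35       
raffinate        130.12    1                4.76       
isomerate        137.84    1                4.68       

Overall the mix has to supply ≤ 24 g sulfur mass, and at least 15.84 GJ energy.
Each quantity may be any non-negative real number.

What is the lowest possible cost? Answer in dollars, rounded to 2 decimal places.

$279.11

Let x1 = barrels of heavy naphtha, x2 = barrels of butane, x3 = barrels of reformate, x4 = barrels of raffinate, x5 = barrels of isomerate.
min 97.07x1 + 72.42x2 + 162.9x3 + 130.12x4 + 137.84x5 s.t.:
  40x1 + 2x2 + 1x3 + 1x4 + 1x5 ≤ 24   (sulfur mass)
  5.25x1 + 4.11x2 + 5.35x3 + 4.76x4 + 4.68x5 ≥ 15.84   (energy)
  x1, x2, x3, x4, x5 ≥ 0.
The optimal basis is {butane}; heavy naphtha, reformate, raffinate, isomerate drop out. The energy requirement is met with equality.
So butane = 3.854 barrels.
Hence cost = 72.42·3.854 = $279.1067.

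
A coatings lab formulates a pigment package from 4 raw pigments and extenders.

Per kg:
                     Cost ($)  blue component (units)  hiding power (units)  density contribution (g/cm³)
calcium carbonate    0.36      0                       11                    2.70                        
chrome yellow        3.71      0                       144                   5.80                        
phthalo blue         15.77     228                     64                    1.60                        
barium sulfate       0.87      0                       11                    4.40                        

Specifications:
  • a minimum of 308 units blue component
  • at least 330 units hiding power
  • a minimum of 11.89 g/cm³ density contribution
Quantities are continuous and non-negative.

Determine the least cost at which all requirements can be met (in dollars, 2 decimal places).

Let x1 = kg of calcium carbonate, x2 = kg of chrome yellow, x3 = kg of phthalo blue, x4 = kg of barium sulfate.
Minimise 0.36x1 + 3.71x2 + 15.77x3 + 0.87x4 s.t.:
  228x3 ≥ 308   (blue component)
  11x1 + 144x2 + 64x3 + 11x4 ≥ 330   (hiding power)
  2.7x1 + 5.8x2 + 1.6x3 + 4.4x4 ≥ 11.89   (density contribution)
  x1, x2, x3, x4 ≥ 0.
At the optimum only chrome yellow, phthalo blue are positive (calcium carbonate, barium sulfate = 0). The blue component and hiding power requirements are met with equality.
Solving gives x2 = 1.691, x3 = 1.351.
Total cost: 3.71·1.691 + 15.77·1.351 = 27.5789.

$27.58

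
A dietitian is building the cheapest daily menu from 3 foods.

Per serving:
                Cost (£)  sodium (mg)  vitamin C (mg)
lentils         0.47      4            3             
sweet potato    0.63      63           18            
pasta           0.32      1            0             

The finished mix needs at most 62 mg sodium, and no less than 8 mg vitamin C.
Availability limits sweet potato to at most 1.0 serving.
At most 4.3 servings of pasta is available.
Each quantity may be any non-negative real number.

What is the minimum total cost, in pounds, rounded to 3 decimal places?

£0.280

Treat it as an LP. Let x1 = servings of lentils, x2 = servings of sweet potato, x3 = servings of pasta.
min 0.47x1 + 0.63x2 + 0.32x3 subject to:
  4x1 + 63x2 + 1x3 ≤ 62   (sodium)
  3x1 + 18x2 ≥ 8   (vitamin C)
  x2 ≤ 1
  x3 ≤ 4.3
  x1, x2, x3 ≥ 0.
The cheapest feasible vertex uses only sweet potato; lentils, pasta are not used. There the vitamin C constraint is tight.
Optimal quantities: sweet potato = 0.4444 servings.
Total cost: 0.63·0.4444 = 0.27997.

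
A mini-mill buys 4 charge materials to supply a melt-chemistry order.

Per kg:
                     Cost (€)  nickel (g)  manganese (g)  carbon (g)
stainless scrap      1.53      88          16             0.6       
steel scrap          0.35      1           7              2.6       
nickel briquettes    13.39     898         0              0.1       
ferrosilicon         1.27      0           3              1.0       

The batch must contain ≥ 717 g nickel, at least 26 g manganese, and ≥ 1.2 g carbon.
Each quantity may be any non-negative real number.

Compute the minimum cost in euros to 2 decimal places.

€11.06

Treat it as an LP. Let x1 = kg of stainless scrap, x2 = kg of steel scrap, x3 = kg of nickel briquettes, x4 = kg of ferrosilicon.
Minimise 1.53x1 + 0.35x2 + 13.39x3 + 1.27x4 with:
  88x1 + 1x2 + 898x3 ≥ 717   (nickel)
  16x1 + 7x2 + 3x4 ≥ 26   (manganese)
  0.6x1 + 2.6x2 + 0.1x3 + 1x4 ≥ 1.2   (carbon)
  x1, x2, x3, x4 ≥ 0.
The minimum-cost mix takes nothing from ferrosilicon — only stainless scrap, steel scrap, nickel briquettes. There the nickel, manganese, carbon constraints are tight.
Solving gives x1 = 1.595, x2 = 0.06879, x3 = 0.6421.
Cost = 1.53·1.595 + 0.35·0.06879 + 13.39·0.6421 = 11.0621.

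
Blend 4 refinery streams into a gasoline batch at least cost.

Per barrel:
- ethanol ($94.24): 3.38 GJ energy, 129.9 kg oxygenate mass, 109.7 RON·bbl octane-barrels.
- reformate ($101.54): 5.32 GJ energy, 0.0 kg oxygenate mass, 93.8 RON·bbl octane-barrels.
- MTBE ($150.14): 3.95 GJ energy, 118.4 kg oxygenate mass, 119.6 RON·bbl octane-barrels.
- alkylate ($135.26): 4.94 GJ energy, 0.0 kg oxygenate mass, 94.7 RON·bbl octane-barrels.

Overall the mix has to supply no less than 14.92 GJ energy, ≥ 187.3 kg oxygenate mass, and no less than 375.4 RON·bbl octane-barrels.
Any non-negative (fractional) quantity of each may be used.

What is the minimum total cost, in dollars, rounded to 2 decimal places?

Let x1 = barrels of ethanol, x2 = barrels of reformate, x3 = barrels of MTBE, x4 = barrels of alkylate.
Minimise 94.24x1 + 101.54x2 + 150.14x3 + 135.26x4 subject to:
  3.38x1 + 5.32x2 + 3.95x3 + 4.94x4 ≥ 14.92   (energy)
  129.9x1 + 118.4x3 ≥ 187.3   (oxygenate mass)
  109.7x1 + 93.8x2 + 119.6x3 + 94.7x4 ≥ 375.4   (octane-barrels)
  x1, x2, x3, x4 ≥ 0.
The optimal basis is {ethanol, reformate}; MTBE, alkylate drop out. There the energy and octane-barrels constraints are tight.
So ethanol = 2.242 barrels, reformate = 1.3801 barrels.
Hence cost = 94.24·2.242 + 101.54·1.3801 = $351.4214.

$351.42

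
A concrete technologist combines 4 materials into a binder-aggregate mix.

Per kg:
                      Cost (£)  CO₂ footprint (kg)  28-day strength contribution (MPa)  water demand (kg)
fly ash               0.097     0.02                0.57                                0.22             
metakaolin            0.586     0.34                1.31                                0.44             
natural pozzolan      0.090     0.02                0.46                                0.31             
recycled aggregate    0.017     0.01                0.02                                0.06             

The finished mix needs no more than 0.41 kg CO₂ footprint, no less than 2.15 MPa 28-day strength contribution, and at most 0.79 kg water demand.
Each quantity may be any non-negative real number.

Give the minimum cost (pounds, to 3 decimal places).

Set it up as a linear program. Let x1 = kg of fly ash, x2 = kg of metakaolin, x3 = kg of natural pozzolan, x4 = kg of recycled aggregate.
Minimize 0.097x1 + 0.586x2 + 0.09x3 + 0.017x4 with:
  0.02x1 + 0.34x2 + 0.02x3 + 0.01x4 ≤ 0.41   (CO₂ footprint)
  0.57x1 + 1.31x2 + 0.46x3 + 0.02x4 ≥ 2.15   (28-day strength contribution)
  0.22x1 + 0.44x2 + 0.31x3 + 0.06x4 ≤ 0.79   (water demand)
  x1, x2, x3, x4 ≥ 0.
The minimum-cost mix takes nothing from natural pozzolan, recycled aggregate — only fly ash, metakaolin. Binding constraints: 28-day strength contribution and water demand.
Solving gives x1 = 2.377, x2 = 0.607.
Hence cost = 0.097·2.377 + 0.586·0.607 = £0.58627.

£0.586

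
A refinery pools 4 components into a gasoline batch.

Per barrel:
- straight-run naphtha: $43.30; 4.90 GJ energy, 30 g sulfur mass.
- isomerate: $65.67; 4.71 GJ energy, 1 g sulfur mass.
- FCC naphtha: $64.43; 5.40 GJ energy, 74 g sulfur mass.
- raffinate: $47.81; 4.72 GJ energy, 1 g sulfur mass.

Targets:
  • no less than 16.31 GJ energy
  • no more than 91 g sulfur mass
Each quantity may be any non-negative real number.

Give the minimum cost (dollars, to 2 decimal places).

$146.06

This is a linear program. Let x1 = barrels of straight-run naphtha, x2 = barrels of isomerate, x3 = barrels of FCC naphtha, x4 = barrels of raffinate.
Minimize 43.3x1 + 65.67x2 + 64.43x3 + 47.81x4 with:
  4.9x1 + 4.71x2 + 5.4x3 + 4.72x4 ≥ 16.31   (energy)
  30x1 + 1x2 + 74x3 + 1x4 ≤ 91   (sulfur mass)
  x1, x2, x3, x4 ≥ 0.
The minimum-cost mix takes nothing from isomerate, FCC naphtha — only straight-run naphtha, raffinate. Binding constraints: energy and sulfur mass.
Optimal quantities: straight-run naphtha = 3.02275 barrels, raffinate = 0.317484 barrels.
Total cost: 43.3·3.02275 + 47.81·0.317484 = 146.0640.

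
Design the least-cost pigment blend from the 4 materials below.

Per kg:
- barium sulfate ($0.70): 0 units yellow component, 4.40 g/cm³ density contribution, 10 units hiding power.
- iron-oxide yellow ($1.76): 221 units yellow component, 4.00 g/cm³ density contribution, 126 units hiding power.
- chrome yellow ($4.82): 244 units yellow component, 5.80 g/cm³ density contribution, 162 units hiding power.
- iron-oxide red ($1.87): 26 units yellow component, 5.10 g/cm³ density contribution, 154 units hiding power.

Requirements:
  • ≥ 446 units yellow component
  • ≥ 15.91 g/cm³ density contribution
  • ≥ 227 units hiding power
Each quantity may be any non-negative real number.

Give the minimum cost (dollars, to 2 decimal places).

Let x1 = kg of barium sulfate, x2 = kg of iron-oxide yellow, x3 = kg of chrome yellow, x4 = kg of iron-oxide red.
Minimize 0.7x1 + 1.76x2 + 4.82x3 + 1.87x4 s.t.:
  221x2 + 244x3 + 26x4 ≥ 446   (yellow component)
  4.4x1 + 4x2 + 5.8x3 + 5.1x4 ≥ 15.91   (density contribution)
  10x1 + 126x2 + 162x3 + 154x4 ≥ 227   (hiding power)
  x1, x2, x3, x4 ≥ 0.
At the optimum only barium sulfate, iron-oxide yellow are positive (chrome yellow, iron-oxide red = 0). Binding constraints: yellow component and density contribution.
So barium sulfate = 1.781 kg, iron-oxide yellow = 2.018 kg.
Cost = 0.7·1.781 + 1.76·2.018 = 4.7984.

$4.80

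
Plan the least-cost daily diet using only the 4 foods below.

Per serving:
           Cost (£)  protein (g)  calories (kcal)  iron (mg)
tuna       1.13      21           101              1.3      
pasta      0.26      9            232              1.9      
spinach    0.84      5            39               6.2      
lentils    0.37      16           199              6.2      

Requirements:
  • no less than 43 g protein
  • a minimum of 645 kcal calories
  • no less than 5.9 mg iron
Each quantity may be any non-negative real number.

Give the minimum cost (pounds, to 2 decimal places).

£1.04

This is a linear program. Let x1 = servings of tuna, x2 = servings of pasta, x3 = servings of spinach, x4 = servings of lentils.
min 1.13x1 + 0.26x2 + 0.84x3 + 0.37x4 with:
  21x1 + 9x2 + 5x3 + 16x4 ≥ 43   (protein)
  101x1 + 232x2 + 39x3 + 199x4 ≥ 645   (calories)
  1.3x1 + 1.9x2 + 6.2x3 + 6.2x4 ≥ 5.9   (iron)
  x1, x2, x3, x4 ≥ 0.
At the optimum only pasta, lentils are positive (tuna, spinach = 0). Binding constraints: protein and calories.
Solving gives x2 = 0.9178, x4 = 2.171.
Objective = 0.26·0.9178 + 0.37·2.171 = 1.0419.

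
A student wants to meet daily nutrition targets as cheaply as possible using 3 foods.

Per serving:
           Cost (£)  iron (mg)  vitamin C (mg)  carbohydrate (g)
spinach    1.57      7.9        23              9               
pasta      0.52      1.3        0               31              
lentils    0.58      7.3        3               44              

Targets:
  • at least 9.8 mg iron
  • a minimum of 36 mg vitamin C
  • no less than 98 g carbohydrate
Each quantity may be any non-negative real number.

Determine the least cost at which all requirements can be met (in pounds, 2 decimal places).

£3.19

Let x1 = servings of spinach, x2 = servings of pasta, x3 = servings of lentils.
Minimise 1.57x1 + 0.52x2 + 0.58x3 subject to:
  7.9x1 + 1.3x2 + 7.3x3 ≥ 9.8   (iron)
  23x1 + 3x3 ≥ 36   (vitamin C)
  9x1 + 31x2 + 44x3 ≥ 98   (carbohydrate)
  x1, x2, x3 ≥ 0.
The minimum-cost mix takes nothing from pasta — only spinach, lentils. The vitamin C and carbohydrate requirements are met with equality.
So spinach = 1.31 servings, lentils = 1.959 servings.
Objective = 1.57·1.31 + 0.58·1.959 = 3.1929.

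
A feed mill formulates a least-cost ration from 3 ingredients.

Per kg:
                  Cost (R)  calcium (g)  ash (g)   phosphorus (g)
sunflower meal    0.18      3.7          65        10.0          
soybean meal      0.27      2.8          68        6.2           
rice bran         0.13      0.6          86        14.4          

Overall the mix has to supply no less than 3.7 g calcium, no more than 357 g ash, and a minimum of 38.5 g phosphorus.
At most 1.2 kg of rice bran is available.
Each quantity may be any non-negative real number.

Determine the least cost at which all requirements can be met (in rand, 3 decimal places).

Let x1 = kg of sunflower meal, x2 = kg of soybean meal, x3 = kg of rice bran.
min 0.18x1 + 0.27x2 + 0.13x3 subject to:
  3.7x1 + 2.8x2 + 0.6x3 ≥ 3.7   (calcium)
  65x1 + 68x2 + 86x3 ≤ 357   (ash)
  10x1 + 6.2x2 + 14.4x3 ≥ 38.5   (phosphorus)
  x3 ≤ 1.2
  x1, x2, x3 ≥ 0.
The optimal basis is {sunflower meal, rice bran}; soybean meal drops out. The phosphorus and the rice bran cap requirements are met with equality.
Optimal quantities: sunflower meal = 2.122 kg, rice bran = 1.2 kg.
Total cost: 0.18·2.122 + 0.13·1.2 = 0.53796.

R0.538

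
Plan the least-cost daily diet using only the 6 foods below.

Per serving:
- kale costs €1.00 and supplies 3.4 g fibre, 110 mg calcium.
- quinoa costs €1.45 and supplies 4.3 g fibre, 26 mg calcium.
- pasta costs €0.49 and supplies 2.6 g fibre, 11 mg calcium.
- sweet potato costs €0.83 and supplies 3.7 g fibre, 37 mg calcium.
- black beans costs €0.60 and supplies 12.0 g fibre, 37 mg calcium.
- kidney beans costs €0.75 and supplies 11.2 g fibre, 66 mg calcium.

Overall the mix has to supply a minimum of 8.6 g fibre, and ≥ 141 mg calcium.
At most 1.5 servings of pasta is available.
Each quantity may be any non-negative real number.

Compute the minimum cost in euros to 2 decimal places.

This is a linear program. Let x1 = servings of kale, x2 = servings of quinoa, x3 = servings of pasta, x4 = servings of sweet potato, x5 = servings of black beans, x6 = servings of kidney beans.
Minimise 1x1 + 1.45x2 + 0.49x3 + 0.83x4 + 0.6x5 + 0.75x6 s.t.:
  3.4x1 + 4.3x2 + 2.6x3 + 3.7x4 + 12x5 + 11.2x6 ≥ 8.6   (fibre)
  110x1 + 26x2 + 11x3 + 37x4 + 37x5 + 66x6 ≥ 141   (calcium)
  x3 ≤ 1.5
  x1, x2, x3, x4, x5, x6 ≥ 0.
The cheapest feasible vertex uses only kale, kidney beans; quinoa, pasta, sweet potato, black beans are not used. There the fibre and calcium constraints are tight.
So kale = 1.004 servings, kidney beans = 0.4631 servings.
Cost = 1·1.004 + 0.75·0.4631 = 1.3513.

€1.35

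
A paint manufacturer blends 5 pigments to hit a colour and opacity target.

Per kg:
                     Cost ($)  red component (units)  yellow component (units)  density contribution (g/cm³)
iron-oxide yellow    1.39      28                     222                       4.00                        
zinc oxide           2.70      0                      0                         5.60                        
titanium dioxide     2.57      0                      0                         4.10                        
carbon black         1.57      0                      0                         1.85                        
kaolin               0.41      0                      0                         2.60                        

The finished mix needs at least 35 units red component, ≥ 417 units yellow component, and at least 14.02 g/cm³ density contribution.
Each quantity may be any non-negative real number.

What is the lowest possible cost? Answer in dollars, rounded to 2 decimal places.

$3.64

Let x1 = kg of iron-oxide yellow, x2 = kg of zinc oxide, x3 = kg of titanium dioxide, x4 = kg of carbon black, x5 = kg of kaolin.
Minimise 1.39x1 + 2.7x2 + 2.57x3 + 1.57x4 + 0.41x5 with:
  28x1 ≥ 35   (red component)
  222x1 ≥ 417   (yellow component)
  4x1 + 5.6x2 + 4.1x3 + 1.85x4 + 2.6x5 ≥ 14.02   (density contribution)
  x1, x2, x3, x4, x5 ≥ 0.
The cheapest feasible vertex uses only iron-oxide yellow, kaolin; zinc oxide, titanium dioxide, carbon black are not used. The yellow component and density contribution requirements are met with equality.
That vertex is x1 = 1.878, x5 = 2.502.
Cost = 1.39·1.878 + 0.41·2.502 = 3.6362.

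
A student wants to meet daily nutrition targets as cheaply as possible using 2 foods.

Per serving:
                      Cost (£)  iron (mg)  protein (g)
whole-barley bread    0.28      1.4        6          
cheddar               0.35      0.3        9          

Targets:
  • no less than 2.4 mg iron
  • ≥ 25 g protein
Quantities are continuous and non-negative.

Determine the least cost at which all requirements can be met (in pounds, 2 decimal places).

£1.03

Let x1 = servings of whole-barley bread, x2 = servings of cheddar.
min 0.28x1 + 0.35x2 with:
  1.4x1 + 0.3x2 ≥ 2.4   (iron)
  6x1 + 9x2 ≥ 25   (protein)
  x1, x2 ≥ 0.
Both inputs are positive at the optimum. Binding constraints: iron and protein.
Solving gives x1 = 1.306, x2 = 1.907.
Hence cost = 0.28·1.306 + 0.35·1.907 = £1.0331.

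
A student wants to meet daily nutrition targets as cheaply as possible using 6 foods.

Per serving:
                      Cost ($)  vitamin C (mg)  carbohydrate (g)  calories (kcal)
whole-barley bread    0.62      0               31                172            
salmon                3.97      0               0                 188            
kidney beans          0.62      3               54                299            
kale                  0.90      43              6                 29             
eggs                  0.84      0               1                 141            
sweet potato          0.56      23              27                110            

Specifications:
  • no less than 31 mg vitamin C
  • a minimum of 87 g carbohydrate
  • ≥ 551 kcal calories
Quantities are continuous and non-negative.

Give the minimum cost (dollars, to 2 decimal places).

This is a linear program. Let x1 = servings of whole-barley bread, x2 = servings of salmon, x3 = servings of kidney beans, x4 = servings of kale, x5 = servings of eggs, x6 = servings of sweet potato.
min 0.62x1 + 3.97x2 + 0.62x3 + 0.9x4 + 0.84x5 + 0.56x6 subject to:
  3x3 + 43x4 + 23x6 ≥ 31   (vitamin C)
  31x1 + 54x3 + 6x4 + 1x5 + 27x6 ≥ 87   (carbohydrate)
  172x1 + 188x2 + 299x3 + 29x4 + 141x5 + 110x6 ≥ 551   (calories)
  x1, x2, x3, x4, x5, x6 ≥ 0.
The minimum-cost mix takes nothing from whole-barley bread, salmon, kale, eggs — only kidney beans, sweet potato. There the vitamin C and calories constraints are tight.
So kidney beans = 1.415 servings, sweet potato = 1.163 servings.
Objective = 0.62·1.415 + 0.56·1.163 = 1.5286.

$1.53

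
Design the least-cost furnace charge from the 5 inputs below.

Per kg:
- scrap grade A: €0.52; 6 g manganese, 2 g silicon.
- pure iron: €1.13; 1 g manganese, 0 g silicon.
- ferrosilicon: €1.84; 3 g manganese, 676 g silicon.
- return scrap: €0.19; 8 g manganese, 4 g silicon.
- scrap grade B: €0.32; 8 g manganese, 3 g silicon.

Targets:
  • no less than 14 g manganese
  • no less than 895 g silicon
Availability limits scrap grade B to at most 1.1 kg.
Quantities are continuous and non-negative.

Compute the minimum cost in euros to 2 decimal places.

This is a linear program. Let x1 = kg of scrap grade A, x2 = kg of pure iron, x3 = kg of ferrosilicon, x4 = kg of return scrap, x5 = kg of scrap grade B.
Minimize 0.52x1 + 1.13x2 + 1.84x3 + 0.19x4 + 0.32x5 s.t.:
  6x1 + 1x2 + 3x3 + 8x4 + 8x5 ≥ 14   (manganese)
  2x1 + 676x3 + 4x4 + 3x5 ≥ 895   (silicon)
  x5 ≤ 1.1
  x1, x2, x3, x4, x5 ≥ 0.
The optimal basis is {ferrosilicon, return scrap}; scrap grade A, pure iron, scrap grade B drop out. The manganese and silicon requirements are met with equality.
So ferrosilicon = 1.317 kg, return scrap = 1.256 kg.
Objective = 1.84·1.317 + 0.19·1.256 = 2.6619.

€2.66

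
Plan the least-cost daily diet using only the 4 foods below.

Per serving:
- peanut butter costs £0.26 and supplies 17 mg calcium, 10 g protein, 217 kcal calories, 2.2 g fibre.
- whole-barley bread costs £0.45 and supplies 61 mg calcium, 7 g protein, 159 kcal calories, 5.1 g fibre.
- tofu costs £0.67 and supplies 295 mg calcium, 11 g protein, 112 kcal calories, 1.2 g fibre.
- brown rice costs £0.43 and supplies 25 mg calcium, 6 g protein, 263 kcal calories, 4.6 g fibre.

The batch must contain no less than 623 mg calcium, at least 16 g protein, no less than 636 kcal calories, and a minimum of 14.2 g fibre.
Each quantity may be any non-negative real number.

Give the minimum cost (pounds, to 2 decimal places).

£2.20

Let x1 = servings of peanut butter, x2 = servings of whole-barley bread, x3 = servings of tofu, x4 = servings of brown rice.
min 0.26x1 + 0.45x2 + 0.67x3 + 0.43x4 s.t.:
  17x1 + 61x2 + 295x3 + 25x4 ≥ 623   (calcium)
  10x1 + 7x2 + 11x3 + 6x4 ≥ 16   (protein)
  217x1 + 159x2 + 112x3 + 263x4 ≥ 636   (calories)
  2.2x1 + 5.1x2 + 1.2x3 + 4.6x4 ≥ 14.2   (fibre)
  x1, x2, x3, x4 ≥ 0.
At the optimum only peanut butter, whole-barley bread, tofu are positive (brown rice = 0). The calcium, calories, fibre requirements are met with equality.
Optimal quantities: peanut butter = 0.4829 servings, whole-barley bread = 2.192 servings, tofu = 1.631 servings.
Hence cost = 0.26·0.4829 + 0.45·2.192 + 0.67·1.631 = £2.2047.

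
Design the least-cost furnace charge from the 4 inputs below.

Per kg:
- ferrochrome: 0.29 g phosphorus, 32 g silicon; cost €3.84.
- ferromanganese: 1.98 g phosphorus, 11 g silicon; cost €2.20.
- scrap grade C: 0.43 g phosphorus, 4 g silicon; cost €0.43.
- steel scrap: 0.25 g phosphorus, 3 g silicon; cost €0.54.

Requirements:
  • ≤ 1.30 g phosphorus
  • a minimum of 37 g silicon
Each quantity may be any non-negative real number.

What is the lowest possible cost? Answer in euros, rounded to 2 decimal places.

Let x1 = kg of ferrochrome, x2 = kg of ferromanganese, x3 = kg of scrap grade C, x4 = kg of steel scrap.
min 3.84x1 + 2.2x2 + 0.43x3 + 0.54x4 subject to:
  0.29x1 + 1.98x2 + 0.43x3 + 0.25x4 ≤ 1.3   (phosphorus)
  32x1 + 11x2 + 4x3 + 3x4 ≥ 37   (silicon)
  x1, x2, x3, x4 ≥ 0.
The cheapest feasible vertex uses only ferrochrome, scrap grade C; ferromanganese, steel scrap are not used. Binding constraints: phosphorus and silicon.
Optimal quantities: ferrochrome = 0.85 kg, scrap grade C = 2.45 kg.
Objective = 3.84·0.85 + 0.43·2.45 = 4.3175.

€4.32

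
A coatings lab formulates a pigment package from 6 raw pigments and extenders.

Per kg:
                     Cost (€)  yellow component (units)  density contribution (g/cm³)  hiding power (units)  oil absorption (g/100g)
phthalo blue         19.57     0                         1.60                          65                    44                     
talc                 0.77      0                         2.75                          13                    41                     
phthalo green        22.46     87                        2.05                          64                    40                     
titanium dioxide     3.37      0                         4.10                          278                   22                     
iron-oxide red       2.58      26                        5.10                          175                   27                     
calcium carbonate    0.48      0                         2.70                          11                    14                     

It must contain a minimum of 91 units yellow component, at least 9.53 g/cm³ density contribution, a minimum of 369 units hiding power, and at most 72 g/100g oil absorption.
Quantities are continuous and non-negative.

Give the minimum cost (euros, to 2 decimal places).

This is a linear program. Let x1 = kg of phthalo blue, x2 = kg of talc, x3 = kg of phthalo green, x4 = kg of titanium dioxide, x5 = kg of iron-oxide red, x6 = kg of calcium carbonate.
Minimise 19.57x1 + 0.77x2 + 22.46x3 + 3.37x4 + 2.58x5 + 0.48x6 s.t.:
  87x3 + 26x5 ≥ 91   (yellow component)
  1.6x1 + 2.75x2 + 2.05x3 + 4.1x4 + 5.1x5 + 2.7x6 ≥ 9.53   (density contribution)
  65x1 + 13x2 + 64x3 + 278x4 + 175x5 + 11x6 ≥ 369   (hiding power)
  44x1 + 41x2 + 40x3 + 22x4 + 27x5 + 14x6 ≤ 72   (oil absorption)
  x1, x2, x3, x4, x5, x6 ≥ 0.
The minimum-cost mix takes nothing from phthalo blue, talc, titanium dioxide, calcium carbonate — only phthalo green, iron-oxide red. There the yellow component and oil absorption constraints are tight.
Optimal quantities: phthalo green = 0.4469 kg, iron-oxide red = 2.005 kg.
Total cost: 22.46·0.4469 + 2.58·2.005 = 15.2103.

€15.21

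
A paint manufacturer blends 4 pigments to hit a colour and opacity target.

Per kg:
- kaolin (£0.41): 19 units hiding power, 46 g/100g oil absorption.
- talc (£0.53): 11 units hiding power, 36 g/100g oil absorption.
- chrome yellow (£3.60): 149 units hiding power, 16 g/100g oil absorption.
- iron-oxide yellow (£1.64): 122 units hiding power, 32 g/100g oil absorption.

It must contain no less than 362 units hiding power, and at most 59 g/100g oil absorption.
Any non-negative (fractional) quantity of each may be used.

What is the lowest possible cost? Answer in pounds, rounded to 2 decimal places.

This is a linear program. Let x1 = kg of kaolin, x2 = kg of talc, x3 = kg of chrome yellow, x4 = kg of iron-oxide yellow.
Minimize 0.41x1 + 0.53x2 + 3.6x3 + 1.64x4 with:
  19x1 + 11x2 + 149x3 + 122x4 ≥ 362   (hiding power)
  46x1 + 36x2 + 16x3 + 32x4 ≤ 59   (oil absorption)
  x1, x2, x3, x4 ≥ 0.
The cheapest feasible vertex uses only chrome yellow, iron-oxide yellow; kaolin, talc are not used. Binding constraints: hiding power and oil absorption.
Solving gives x3 = 1.5575, x4 = 1.065.
Cost = 3.6·1.5575 + 1.64·1.065 = 7.3536.

£7.35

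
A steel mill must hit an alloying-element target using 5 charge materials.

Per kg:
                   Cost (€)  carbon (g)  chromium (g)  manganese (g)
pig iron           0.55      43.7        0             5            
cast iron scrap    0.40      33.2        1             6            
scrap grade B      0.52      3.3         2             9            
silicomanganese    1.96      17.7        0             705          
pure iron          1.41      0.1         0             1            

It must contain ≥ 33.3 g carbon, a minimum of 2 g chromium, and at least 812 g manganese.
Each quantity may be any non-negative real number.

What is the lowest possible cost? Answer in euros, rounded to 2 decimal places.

€2.79

Let x1 = kg of pig iron, x2 = kg of cast iron scrap, x3 = kg of scrap grade B, x4 = kg of silicomanganese, x5 = kg of pure iron.
Minimise 0.55x1 + 0.4x2 + 0.52x3 + 1.96x4 + 1.41x5 s.t.:
  43.7x1 + 33.2x2 + 3.3x3 + 17.7x4 + 0.1x5 ≥ 33.3   (carbon)
  1x2 + 2x3 ≥ 2   (chromium)
  5x1 + 6x2 + 9x3 + 705x4 + 1x5 ≥ 812   (manganese)
  x1, x2, x3, x4, x5 ≥ 0.
The cheapest feasible vertex uses only cast iron scrap, scrap grade B, silicomanganese; pig iron, pure iron are not used. There the carbon, chromium, manganese constraints are tight.
So cast iron scrap = 0.3122 kg, scrap grade B = 0.8439 kg, silicomanganese = 1.138 kg.
Hence cost = 0.4·0.3122 + 0.52·0.8439 + 1.96·1.138 = €2.7942.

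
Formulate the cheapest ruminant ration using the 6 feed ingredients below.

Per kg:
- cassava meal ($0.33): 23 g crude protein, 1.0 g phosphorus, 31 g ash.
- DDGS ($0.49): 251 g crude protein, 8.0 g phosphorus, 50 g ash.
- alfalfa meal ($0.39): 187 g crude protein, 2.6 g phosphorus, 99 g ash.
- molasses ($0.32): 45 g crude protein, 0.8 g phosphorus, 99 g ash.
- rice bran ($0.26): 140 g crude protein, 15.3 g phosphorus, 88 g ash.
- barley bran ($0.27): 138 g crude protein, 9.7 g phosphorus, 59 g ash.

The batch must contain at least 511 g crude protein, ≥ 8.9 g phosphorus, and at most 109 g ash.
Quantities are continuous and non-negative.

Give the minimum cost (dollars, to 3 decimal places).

$0.996

Treat it as an LP. Let x1 = kg of cassava meal, x2 = kg of DDGS, x3 = kg of alfalfa meal, x4 = kg of molasses, x5 = kg of rice bran, x6 = kg of barley bran.
Minimise 0.33x1 + 0.49x2 + 0.39x3 + 0.32x4 + 0.26x5 + 0.27x6 with:
  23x1 + 251x2 + 187x3 + 45x4 + 140x5 + 138x6 ≥ 511   (crude protein)
  1x1 + 8x2 + 2.6x3 + 0.8x4 + 15.3x5 + 9.7x6 ≥ 8.9   (phosphorus)
  31x1 + 50x2 + 99x3 + 99x4 + 88x5 + 59x6 ≤ 109   (ash)
  x1, x2, x3, x4, x5, x6 ≥ 0.
The minimum-cost mix takes nothing from cassava meal, alfalfa meal, molasses, barley bran — only DDGS, rice bran. There the crude protein and ash constraints are tight.
Optimal quantities: DDGS = 1.969 kg, rice bran = 0.1199 kg.
Total cost: 0.49·1.969 + 0.26·0.1199 = 0.99598.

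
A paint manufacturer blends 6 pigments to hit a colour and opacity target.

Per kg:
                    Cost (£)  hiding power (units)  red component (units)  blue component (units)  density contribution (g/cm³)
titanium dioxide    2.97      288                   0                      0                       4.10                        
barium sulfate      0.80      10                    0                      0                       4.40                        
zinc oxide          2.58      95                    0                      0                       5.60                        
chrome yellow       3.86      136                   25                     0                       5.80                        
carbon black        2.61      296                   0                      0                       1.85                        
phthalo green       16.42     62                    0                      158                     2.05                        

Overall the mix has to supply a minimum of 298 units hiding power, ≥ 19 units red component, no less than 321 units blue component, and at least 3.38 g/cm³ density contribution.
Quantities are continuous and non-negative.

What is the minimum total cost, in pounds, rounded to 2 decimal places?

£36.90

Set it up as a linear program. Let x1 = kg of titanium dioxide, x2 = kg of barium sulfate, x3 = kg of zinc oxide, x4 = kg of chrome yellow, x5 = kg of carbon black, x6 = kg of phthalo green.
min 2.97x1 + 0.8x2 + 2.58x3 + 3.86x4 + 2.61x5 + 16.42x6 with:
  288x1 + 10x2 + 95x3 + 136x4 + 296x5 + 62x6 ≥ 298   (hiding power)
  25x4 ≥ 19   (red component)
  158x6 ≥ 321   (blue component)
  4.1x1 + 4.4x2 + 5.6x3 + 5.8x4 + 1.85x5 + 2.05x6 ≥ 3.38   (density contribution)
  x1, x2, x3, x4, x5, x6 ≥ 0.
At the optimum only chrome yellow, carbon black, phthalo green are positive (titanium dioxide, barium sulfate, zinc oxide = 0). There the hiding power, red component, blue component constraints are tight.
Solving gives x4 = 0.76, x5 = 0.232, x6 = 2.032.
Objective = 3.86·0.76 + 2.61·0.232 + 16.42·2.032 = 36.9046.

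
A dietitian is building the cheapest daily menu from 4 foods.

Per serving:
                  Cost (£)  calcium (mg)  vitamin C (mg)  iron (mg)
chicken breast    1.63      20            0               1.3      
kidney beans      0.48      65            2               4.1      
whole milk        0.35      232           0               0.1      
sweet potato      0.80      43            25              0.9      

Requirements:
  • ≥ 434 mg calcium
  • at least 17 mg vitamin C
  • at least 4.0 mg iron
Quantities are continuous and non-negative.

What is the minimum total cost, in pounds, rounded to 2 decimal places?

Let x1 = servings of chicken breast, x2 = servings of kidney beans, x3 = servings of whole milk, x4 = servings of sweet potato.
min 1.63x1 + 0.48x2 + 0.35x3 + 0.8x4 s.t.:
  20x1 + 65x2 + 232x3 + 43x4 ≥ 434   (calcium)
  2x2 + 25x4 ≥ 17   (vitamin C)
  1.3x1 + 4.1x2 + 0.1x3 + 0.9x4 ≥ 4   (iron)
  x1, x2, x3, x4 ≥ 0.
The cheapest feasible vertex uses only kidney beans, whole milk, sweet potato; chicken breast is not used. There the calcium, vitamin C, iron constraints are tight.
So kidney beans = 0.8031 servings, whole milk = 1.532 servings, sweet potato = 0.6158 servings.
Total cost: 0.48·0.8031 + 0.35·1.532 + 0.8·0.6158 = 1.4143.

£1.41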